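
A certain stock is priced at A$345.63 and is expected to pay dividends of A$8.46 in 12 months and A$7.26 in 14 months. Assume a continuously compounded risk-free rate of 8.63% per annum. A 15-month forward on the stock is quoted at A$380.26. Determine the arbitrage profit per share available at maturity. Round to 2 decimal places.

A$11.22 per share

PV(dividends) I = 8.46·e^(−0.0863·12/12) + 7.26·e^(−0.0863·14/12) = 14.3252
Fair forward F* = (S − I)·e^(rT) = (345.63 − 14.3252)·e^0.107875 = 331.3048 × 1.113908 = 369.0431
Market A$380.26 > fair 369.0431: forward overpriced → cash-and-carry (borrow at r, buy the stock and collect the dividends, short the forward).
Profit at T = |F_mkt − F*| = |380.26 − 369.0431| = A$11.22 per share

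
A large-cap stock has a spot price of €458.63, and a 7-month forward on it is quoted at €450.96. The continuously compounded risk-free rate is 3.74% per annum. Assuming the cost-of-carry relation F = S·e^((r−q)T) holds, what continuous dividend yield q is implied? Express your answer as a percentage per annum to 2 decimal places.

6.63%

From F = S·e^((r−q)T): (r − q) = ln(F/S)/T
ln(450.96/458.63) = ln(0.983276) = -0.016865
(r − q) = -0.016865 / (7/12) = -0.028911
q = r − ln(F/S)/T = 0.0374 + 0.028911 = 0.066311
q = 6.63%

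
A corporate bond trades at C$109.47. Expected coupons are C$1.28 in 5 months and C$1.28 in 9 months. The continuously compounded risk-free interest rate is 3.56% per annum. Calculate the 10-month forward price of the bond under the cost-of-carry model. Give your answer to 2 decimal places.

PV(coupons) I = 1.28·e^(−0.0356·5/12) + 1.28·e^(−0.0356·9/12)
I = 1.2612 + 1.2463 = 2.5075
F = (S − I)·e^(rT) = (109.47 − 2.5075) · e^(0.0356·10/12)
= 106.9625 · e^0.029667 = 106.9625 × 1.030111 = C$110.18

C$110.18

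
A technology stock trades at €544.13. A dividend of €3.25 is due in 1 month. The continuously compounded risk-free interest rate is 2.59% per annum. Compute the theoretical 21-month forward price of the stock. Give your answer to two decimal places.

€565.97

PV(dividends) I = 3.25·e^(−0.0259·1/12)
I = 3.2430
F = (S − I)·e^(rT) = (544.13 − 3.2430) · e^(0.0259·21/12)
= 540.8870 · e^0.045325 = 540.8870 × 1.046368 = €565.97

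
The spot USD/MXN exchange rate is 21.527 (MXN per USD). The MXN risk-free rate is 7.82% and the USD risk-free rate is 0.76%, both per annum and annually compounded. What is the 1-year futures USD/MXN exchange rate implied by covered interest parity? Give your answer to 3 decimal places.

23.035

By covered interest parity, F = S · (1+r_MXN)^T / (1+r_USD)^T
= 21.527 × 1.078200 / 1.007600 = 21.527 × 1.070067
F = 23.035 MXN per USD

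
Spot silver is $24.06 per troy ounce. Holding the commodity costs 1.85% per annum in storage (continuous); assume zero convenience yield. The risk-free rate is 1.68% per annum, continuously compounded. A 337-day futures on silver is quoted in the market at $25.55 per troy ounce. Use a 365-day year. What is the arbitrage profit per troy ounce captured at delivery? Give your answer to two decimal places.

Fair futures: F* = S·e^(carry·T), with carry = (r + u) = 0.0168 + 0.0185 = 0.0353
F* = 24.06 · e^(0.0353 × 337/365) = 24.06 · e^0.032592 = 24.06 × 1.033129 = $24.8571
Market $25.55 > fair $24.8571: forward overpriced → cash-and-carry (buy spot, short the forward).
At maturity, profit = |F_mkt − F*| = |25.55 − 24.8571| = $0.69 per troy ounce

$0.69 per troy ounce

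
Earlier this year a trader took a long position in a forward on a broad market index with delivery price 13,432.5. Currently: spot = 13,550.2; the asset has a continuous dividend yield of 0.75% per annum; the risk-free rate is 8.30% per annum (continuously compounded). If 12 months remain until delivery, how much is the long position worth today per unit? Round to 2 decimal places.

Current fair forward for the remaining 12 months: F = S·e^((r − q)·T), (r − q) = 0.0830 − 0.0075 = 0.0755
F = 13550.2 · e^(0.0755 × 12/12) = 13550.2 × 1.07842323 = 14612.8505
Value of long forward = (F − K)·e^(−rT) = (14612.8505 − 13432.5) · e^(−0.0830·12/12)
= 1180.3505 × 0.92035115 = 1086.34

1086.34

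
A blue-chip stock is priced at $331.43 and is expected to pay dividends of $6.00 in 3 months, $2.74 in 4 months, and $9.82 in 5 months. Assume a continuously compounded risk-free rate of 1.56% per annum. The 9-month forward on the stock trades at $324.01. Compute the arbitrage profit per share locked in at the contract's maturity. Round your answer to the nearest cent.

$7.36 per share

PV(dividends) I = 6.00·e^(−0.0156·3/12) + 2.74·e^(−0.0156·4/12) + 9.82·e^(−0.0156·5/12) = 18.4588
Fair forward F* = (S − I)·e^(rT) = (331.43 − 18.4588)·e^0.011700 = 312.9712 × 1.011769 = 316.6546
Market $324.01 > fair 316.6546: forward overpriced → cash-and-carry (borrow at r, buy the stock and collect the dividends, short the forward).
Profit at T = |F_mkt − F*| = |324.01 − 316.6546| = $7.36 per share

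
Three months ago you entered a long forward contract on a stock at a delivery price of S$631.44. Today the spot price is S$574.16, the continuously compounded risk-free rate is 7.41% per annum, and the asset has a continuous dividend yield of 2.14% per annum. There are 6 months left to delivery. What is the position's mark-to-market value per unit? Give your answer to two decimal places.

-S$40.42

Current fair forward for the remaining 6 months: F = S·e^((r − q)·T), (r − q) = 0.0741 − 0.0214 = 0.0527
F = 574.16 · e^(0.0527 × 6/12) = 574.16 × 1.026700 = 589.4901
Value of long forward = (F − K)·e^(−rT) = (589.4901 − 631.44) · e^(−0.0741·6/12)
= -41.9499 × 0.963628 = -40.42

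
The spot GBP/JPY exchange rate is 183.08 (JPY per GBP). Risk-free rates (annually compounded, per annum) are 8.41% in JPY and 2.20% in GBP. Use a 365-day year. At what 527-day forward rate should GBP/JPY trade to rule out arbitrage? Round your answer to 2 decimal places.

199.36

By covered interest parity, F = S · (1+r_JPY)^T / (1+r_GBP)^T
= 183.08 × 1.123659 / 1.031919 = 183.08 × 1.088902
F = 199.36 JPY per GBP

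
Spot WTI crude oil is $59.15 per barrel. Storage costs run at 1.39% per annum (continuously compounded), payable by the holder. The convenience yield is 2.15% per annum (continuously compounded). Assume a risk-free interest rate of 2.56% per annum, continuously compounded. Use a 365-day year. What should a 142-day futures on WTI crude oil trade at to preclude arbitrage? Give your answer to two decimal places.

Net carry = r + u − y = 0.0256 + 0.0139 − 0.0215 = 0.0180
F = S·e^((r+u−y)T) = 59.15 · e^(0.0180 × 142/365) = 59.15 · e^0.007003
= 59.15 × 1.007028 = $59.57 per barrel

$59.57 per barrel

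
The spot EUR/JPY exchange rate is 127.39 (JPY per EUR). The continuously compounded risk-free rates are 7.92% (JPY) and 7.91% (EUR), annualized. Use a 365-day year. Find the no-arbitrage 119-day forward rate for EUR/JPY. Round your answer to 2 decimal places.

F = S·e^((r_JPY − r_EUR)T) = 127.39 · e^((0.0792 − 0.0791) × 119/365)
= 127.39 · e^0.000033 = 127.39 × 1.000033
F = 127.39 JPY per EUR

127.39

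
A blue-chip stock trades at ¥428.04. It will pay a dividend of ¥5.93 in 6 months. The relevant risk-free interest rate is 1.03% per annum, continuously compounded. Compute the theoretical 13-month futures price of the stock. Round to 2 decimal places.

PV(dividends) I = 5.93·e^(−0.0103·6/12)
I = 5.8995
F = (S − I)·e^(rT) = (428.04 − 5.8995) · e^(0.0103·13/12)
= 422.1405 · e^0.011158 = 422.1405 × 1.011220 = ¥426.88

¥426.88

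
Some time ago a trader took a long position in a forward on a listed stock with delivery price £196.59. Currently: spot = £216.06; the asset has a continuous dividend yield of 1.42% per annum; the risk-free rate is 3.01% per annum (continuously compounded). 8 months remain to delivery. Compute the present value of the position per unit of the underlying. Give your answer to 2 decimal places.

£21.34

Current fair forward for the remaining 8 months: F = S·e^((r − q)·T), (r − q) = 0.0301 − 0.0142 = 0.0159
F = 216.06 · e^(0.0159 × 8/12) = 216.06 × 1.010656 = 218.3623
Value of long forward = (F − K)·e^(−rT) = (218.3623 − 196.59) · e^(−0.0301·8/12)
= 21.7723 × 0.980133 = 21.34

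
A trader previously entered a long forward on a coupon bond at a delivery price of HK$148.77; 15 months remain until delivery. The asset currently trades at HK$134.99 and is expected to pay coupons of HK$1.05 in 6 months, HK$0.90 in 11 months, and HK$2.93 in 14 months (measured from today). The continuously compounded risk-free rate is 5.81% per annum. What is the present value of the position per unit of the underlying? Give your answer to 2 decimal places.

PV(remaining coupons) I = 1.05·e^(−0.0581·6/12) + 0.90·e^(−0.0581·11/12) + 2.93·e^(−0.0581·14/12) = 4.6112
Current forward F = (S − I)·e^(rT) = (134.99 − 4.6112)·e^(0.0581·15/12) = 130.3788 × 1.075327 = 140.1998
Value (long) = (F − K)·e^(−rT) = (140.1998 − 148.77) × 0.929949 = -7.9698
Value = -HK$7.97

-HK$7.97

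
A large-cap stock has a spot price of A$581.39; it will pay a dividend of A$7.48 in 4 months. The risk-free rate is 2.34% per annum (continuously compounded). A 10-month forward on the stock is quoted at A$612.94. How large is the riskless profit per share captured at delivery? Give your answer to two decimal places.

PV(dividends) I = 7.48·e^(−0.0234·4/12) = 7.4219
Fair forward F* = (S − I)·e^(rT) = (581.39 − 7.4219)·e^0.019500 = 573.9681 × 1.019691 = 585.2701
Market A$612.94 > fair 585.2701: forward overpriced → cash-and-carry (borrow at r, buy the stock and collect the dividends, short the forward).
Profit at T = |F_mkt − F*| = |612.94 − 585.2701| = A$27.67 per share

A$27.67 per share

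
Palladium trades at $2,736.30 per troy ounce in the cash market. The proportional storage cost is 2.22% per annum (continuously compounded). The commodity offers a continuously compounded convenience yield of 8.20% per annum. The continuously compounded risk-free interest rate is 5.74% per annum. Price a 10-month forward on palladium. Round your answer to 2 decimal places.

Net carry = r + u − y = 0.0574 + 0.0222 − 0.0820 = -0.0024
F = S·e^((r+u−y)T) = 2736.30 · e^(-0.0024 × 10/12) = 2736.30 · e^-0.00200000
= 2736.30 × 0.99800200 = $2,730.83 per troy ounce

$2,730.83 per troy ounce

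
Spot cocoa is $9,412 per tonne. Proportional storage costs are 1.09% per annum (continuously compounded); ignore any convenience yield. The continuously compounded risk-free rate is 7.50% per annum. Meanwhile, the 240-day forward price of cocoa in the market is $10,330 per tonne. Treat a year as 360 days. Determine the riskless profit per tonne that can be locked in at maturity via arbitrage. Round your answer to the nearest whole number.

$363 per tonne

Fair forward: F* = S·e^(carry·T), with carry = (r + u) = 0.0750 + 0.0109 = 0.0859
F* = 9412 · e^(0.0859 × 240/360) = 9412 · e^0.057267 = 9412 × 1.058939 = $9966.7339
Market $10330 > fair $9966.7339: forward overpriced → cash-and-carry (buy spot, short the forward).
At maturity, profit = |F_mkt − F*| = |10330 − 9966.7339| = $363 per tonne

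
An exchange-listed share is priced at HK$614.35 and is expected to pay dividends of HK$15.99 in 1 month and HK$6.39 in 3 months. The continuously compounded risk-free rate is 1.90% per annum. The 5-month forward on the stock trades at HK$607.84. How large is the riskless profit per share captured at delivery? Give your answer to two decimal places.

PV(dividends) I = 15.99·e^(−0.0190·1/12) + 6.39·e^(−0.0190·3/12) = 22.3244
Fair forward F* = (S − I)·e^(rT) = (614.35 − 22.3244)·e^0.007917 = 592.0256 × 1.007948 = 596.7310
Market HK$607.84 > fair 596.7310: forward overpriced → cash-and-carry (borrow at r, buy the stock and collect the dividends, short the forward).
Profit at T = |F_mkt − F*| = |607.84 − 596.7310| = HK$11.11 per share

HK$11.11 per share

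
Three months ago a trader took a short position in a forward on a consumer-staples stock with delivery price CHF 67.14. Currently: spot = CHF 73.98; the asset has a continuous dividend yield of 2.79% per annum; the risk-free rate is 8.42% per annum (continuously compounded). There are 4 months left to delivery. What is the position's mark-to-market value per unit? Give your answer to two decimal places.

-CHF 8.01

Current fair forward for the remaining 4 months: F = S·e^((r − q)·T), (r − q) = 0.0842 − 0.0279 = 0.0563
F = 73.98 · e^(0.0563 × 4/12) = 73.98 × 1.018944 = 75.3815
Value of long forward = (F − K)·e^(−rT) = (75.3815 − 67.14) · e^(−0.0842·4/12)
= 8.2415 × 0.972324 = 8.01
Short position value = −(long value) = -CHF 8.01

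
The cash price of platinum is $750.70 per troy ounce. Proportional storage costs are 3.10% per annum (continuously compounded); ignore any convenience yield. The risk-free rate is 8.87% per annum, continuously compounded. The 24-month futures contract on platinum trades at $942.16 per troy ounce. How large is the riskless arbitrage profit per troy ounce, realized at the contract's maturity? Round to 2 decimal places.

$11.59 per troy ounce

Fair futures: F* = S·e^(carry·T), with carry = (r + u) = 0.0887 + 0.0310 = 0.1197
F* = 750.70 · e^(0.1197 × 24/12) = 750.70 · e^0.239400 = 750.70 × 1.270487 = $953.7546
Market $942.16 < fair $953.7546: forward underpriced → reverse cash-and-carry (short spot, go long the forward).
At maturity, profit = |F_mkt − F*| = |942.16 − 953.7546| = $11.59 per troy ounce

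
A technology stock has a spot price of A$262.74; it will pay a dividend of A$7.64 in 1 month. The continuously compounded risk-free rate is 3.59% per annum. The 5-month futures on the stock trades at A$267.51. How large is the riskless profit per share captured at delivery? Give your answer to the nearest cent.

A$8.54 per share

PV(dividends) I = 7.64·e^(−0.0359·1/12) = 7.6172
Fair futures F* = (S − I)·e^(rT) = (262.74 − 7.6172)·e^0.014958 = 255.1228 × 1.015070 = 258.9675
Market A$267.51 > fair 258.9675: forward overpriced → cash-and-carry (borrow at r, buy the stock and collect the dividends, short the forward).
Profit at T = |F_mkt − F*| = |267.51 − 258.9675| = A$8.54 per share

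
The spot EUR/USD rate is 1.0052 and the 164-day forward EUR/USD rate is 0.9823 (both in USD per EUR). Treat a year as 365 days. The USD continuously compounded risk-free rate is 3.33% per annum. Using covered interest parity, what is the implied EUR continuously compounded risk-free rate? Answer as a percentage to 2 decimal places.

F = S·e^((r_USD − r_EUR)T) ⇒ r_EUR = r_USD − ln(F/S)/T
ln(0.9823/1.0052) = -0.023045; /(164/365) = -0.051289
r_EUR = 0.0333 + 0.051289 = 0.084589
r_EUR = 8.46%

8.46%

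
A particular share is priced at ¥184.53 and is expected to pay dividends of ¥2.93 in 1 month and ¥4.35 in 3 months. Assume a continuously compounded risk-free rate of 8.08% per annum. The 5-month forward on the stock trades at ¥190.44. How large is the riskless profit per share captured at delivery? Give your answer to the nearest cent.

¥7.01 per share

PV(dividends) I = 2.93·e^(−0.0808·1/12) + 4.35·e^(−0.0808·3/12) = 7.1733
Fair forward F* = (S − I)·e^(rT) = (184.53 − 7.1733)·e^0.033667 = 177.3567 × 1.034240 = 183.4294
Market ¥190.44 > fair 183.4294: forward overpriced → cash-and-carry (borrow at r, buy the stock and collect the dividends, short the forward).
Profit at T = |F_mkt − F*| = |190.44 − 183.4294| = ¥7.01 per share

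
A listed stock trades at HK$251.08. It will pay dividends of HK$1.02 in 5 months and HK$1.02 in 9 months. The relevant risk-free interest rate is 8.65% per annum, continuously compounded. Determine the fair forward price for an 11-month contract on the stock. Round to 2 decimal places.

HK$269.70

PV(dividends) I = 1.02·e^(−0.0865·5/12) + 1.02·e^(−0.0865·9/12)
I = 0.9839 + 0.9559 = 1.9398
F = (S − I)·e^(rT) = (251.08 − 1.9398) · e^(0.0865·11/12)
= 249.1402 · e^0.079292 = 249.1402 × 1.082520 = HK$269.70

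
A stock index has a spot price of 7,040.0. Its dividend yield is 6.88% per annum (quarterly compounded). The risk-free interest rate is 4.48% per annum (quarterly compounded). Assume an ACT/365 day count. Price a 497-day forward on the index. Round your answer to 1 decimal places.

F = S · (1+r/4)^(4T) / (1+q/4)^(4T)
= 7040.0 × 1.062540 / 1.097335 = 7040.0 × 0.968291
F = 6,816.8

6,816.8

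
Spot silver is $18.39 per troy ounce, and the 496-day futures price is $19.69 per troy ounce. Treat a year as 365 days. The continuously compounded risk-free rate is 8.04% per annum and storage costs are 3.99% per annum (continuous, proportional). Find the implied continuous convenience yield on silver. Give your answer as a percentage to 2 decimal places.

F = S·e^((r+u−y)T) ⇒ (r+u−y) = ln(F/S)/T
ln(19.69/18.39) = 0.068304; /T ⇒ 0.050264
y = r + u − ln(F/S)/T = 0.0804 + 0.0399 − 0.050264 = 0.070036
y = 7.00%

7.00%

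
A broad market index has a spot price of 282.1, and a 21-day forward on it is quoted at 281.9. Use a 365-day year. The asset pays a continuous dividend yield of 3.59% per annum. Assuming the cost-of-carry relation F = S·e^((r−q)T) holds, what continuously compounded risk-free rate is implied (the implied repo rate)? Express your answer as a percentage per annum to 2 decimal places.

From F = S·e^((r−q)T): (r − q) = ln(F/S)/T
ln(281.9/282.1) = ln(0.999291) = -0.000709
(r − q) = -0.000709 / (21/365) = -0.012323
r = ln(F/S)/T + q = -0.012323 + 0.0359 = 0.023577
r = 2.36%

2.36%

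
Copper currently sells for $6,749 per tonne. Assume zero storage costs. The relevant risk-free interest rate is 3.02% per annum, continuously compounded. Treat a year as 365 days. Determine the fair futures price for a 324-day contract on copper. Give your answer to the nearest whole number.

F = S·e^(rT) = 6749 · e^(0.0302 × 324/365) = 6749 · e^0.026808
= 6749 × 1.027171 = $6,932 per tonne

$6,932 per tonne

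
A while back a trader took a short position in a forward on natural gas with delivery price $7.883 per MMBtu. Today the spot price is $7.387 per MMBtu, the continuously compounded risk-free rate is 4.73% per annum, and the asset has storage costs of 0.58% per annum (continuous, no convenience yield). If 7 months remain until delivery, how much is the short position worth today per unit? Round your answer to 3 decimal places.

Current fair forward for the remaining 7 months: F = S·e^((r + u)·T), (r + u) = 0.0473 + 0.0058 = 0.0531
F = 7.387 · e^(0.0531 × 7/12) = 7.387 × 1.031460 = 7.6194
Value of long forward = (F − K)·e^(−rT) = (7.6194 − 7.883) · e^(−0.0473·7/12)
= -0.2636 × 0.972786 = -0.256
Short position value = −(long value) = $0.256

$0.256 per MMBtu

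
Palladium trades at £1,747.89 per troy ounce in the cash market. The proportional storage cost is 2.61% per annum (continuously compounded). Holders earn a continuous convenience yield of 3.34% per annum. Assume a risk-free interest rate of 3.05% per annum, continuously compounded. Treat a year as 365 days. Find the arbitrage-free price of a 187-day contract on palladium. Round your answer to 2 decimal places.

Net carry = r + u − y = 0.0305 + 0.0261 − 0.0334 = 0.0232
F = S·e^((r+u−y)T) = 1747.89 · e^(0.0232 × 187/365) = 1747.89 · e^0.01188603
= 1747.89 × 1.01195695 = £1,768.79 per troy ounce

£1,768.79 per troy ounce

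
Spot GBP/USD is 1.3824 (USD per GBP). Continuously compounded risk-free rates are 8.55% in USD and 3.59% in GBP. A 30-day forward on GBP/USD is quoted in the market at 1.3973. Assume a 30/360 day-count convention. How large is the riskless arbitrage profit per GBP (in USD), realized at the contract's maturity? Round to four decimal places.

Fair forward: F* = S·e^(carry·T), with carry = (r_USD − r_GBP) = 0.0855 − 0.0359 = 0.0496
F* = 1.3824 · e^(0.0496 × 30/360) = 1.3824 · e^0.004133 = 1.3824 × 1.004142 = 1.3881
Market 1.3973 > fair 1.3881: forward overpriced → cash-and-carry (buy spot, short the forward).
At maturity, profit = |F_mkt − F*| = |1.3973 − 1.3881| = 0.0092 per GBP (in USD)

0.0092 per GBP (in USD)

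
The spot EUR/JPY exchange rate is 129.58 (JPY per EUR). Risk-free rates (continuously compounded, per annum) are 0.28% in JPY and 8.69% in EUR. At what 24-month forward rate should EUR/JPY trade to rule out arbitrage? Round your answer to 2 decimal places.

109.52

F = S·e^((r_JPY − r_EUR)T) = 129.58 · e^((0.0028 − 0.0869) × 24/12)
= 129.58 · e^-0.168200 = 129.58 × 0.845185
F = 109.52 JPY per EUR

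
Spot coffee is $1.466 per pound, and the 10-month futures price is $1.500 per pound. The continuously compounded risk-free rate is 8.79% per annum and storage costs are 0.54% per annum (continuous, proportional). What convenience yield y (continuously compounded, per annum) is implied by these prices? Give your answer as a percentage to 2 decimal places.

F = S·e^((r+u−y)T) ⇒ (r+u−y) = ln(F/S)/T
ln(1.500/1.466) = 0.022928; /T ⇒ 0.027514
y = r + u − ln(F/S)/T = 0.0879 + 0.0054 − 0.027514 = 0.065786
y = 6.58%

6.58%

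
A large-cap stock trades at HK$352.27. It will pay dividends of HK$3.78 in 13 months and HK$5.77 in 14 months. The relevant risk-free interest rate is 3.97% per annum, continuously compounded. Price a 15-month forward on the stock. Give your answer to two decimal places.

PV(dividends) I = 3.78·e^(−0.0397·13/12) + 5.77·e^(−0.0397·14/12)
I = 3.6209 + 5.5088 = 9.1297
F = (S − I)·e^(rT) = (352.27 − 9.1297) · e^(0.0397·15/12)
= 343.1403 · e^0.049625 = 343.1403 × 1.050877 = HK$360.60

HK$360.60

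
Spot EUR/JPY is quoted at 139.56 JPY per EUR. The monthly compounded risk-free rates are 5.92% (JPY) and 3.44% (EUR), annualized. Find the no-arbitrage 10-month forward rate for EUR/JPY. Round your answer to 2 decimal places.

By covered interest parity, F = S · (1+r_JPY/12)^(12T) / (1+r_EUR/12)^(12T)
= 139.56 × 1.050443 / 1.029039 = 139.56 × 1.020800
F = 142.46 JPY per EUR

142.46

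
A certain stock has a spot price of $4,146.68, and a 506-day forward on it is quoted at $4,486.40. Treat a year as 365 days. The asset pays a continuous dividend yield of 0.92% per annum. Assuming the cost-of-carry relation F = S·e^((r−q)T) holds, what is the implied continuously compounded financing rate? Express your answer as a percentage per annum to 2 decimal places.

6.60%

From F = S·e^((r−q)T): (r − q) = ln(F/S)/T
ln(4486.40/4146.68) = ln(1.081926) = 0.078743
(r − q) = 0.078743 / (506/365) = 0.056801
r = ln(F/S)/T + q = 0.056801 + 0.0092 = 0.066001
r = 6.60%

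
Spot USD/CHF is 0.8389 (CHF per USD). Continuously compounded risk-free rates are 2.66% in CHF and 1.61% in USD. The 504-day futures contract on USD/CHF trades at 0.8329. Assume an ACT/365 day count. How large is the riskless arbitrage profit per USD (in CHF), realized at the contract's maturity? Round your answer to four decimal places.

0.0183 per USD (in CHF)

Fair futures: F* = S·e^(carry·T), with carry = (r_CHF − r_USD) = 0.0266 − 0.0161 = 0.0105
F* = 0.8389 · e^(0.0105 × 504/365) = 0.8389 · e^0.014499 = 0.8389 × 1.014605 = 0.8512
Market 0.8329 < fair 0.8512: forward underpriced → reverse cash-and-carry (short spot, go long the forward).
At maturity, profit = |F_mkt − F*| = |0.8329 − 0.8512| = 0.0183 per USD (in CHF)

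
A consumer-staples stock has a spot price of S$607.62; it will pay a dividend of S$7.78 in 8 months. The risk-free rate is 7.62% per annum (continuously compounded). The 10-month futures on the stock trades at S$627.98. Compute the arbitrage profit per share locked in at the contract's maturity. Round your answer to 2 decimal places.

PV(dividends) I = 7.78·e^(−0.0762·8/12) = 7.3946
Fair futures F* = (S − I)·e^(rT) = (607.62 − 7.3946)·e^0.063500 = 600.2254 × 1.065559 = 639.5756
Market S$627.98 < fair 639.5756: forward underpriced → reverse cash-and-carry (short the stock, invest proceeds at r, pay the dividends, go long the forward).
Profit at T = |F_mkt − F*| = |627.98 − 639.5756| = S$11.60 per share

S$11.60 per share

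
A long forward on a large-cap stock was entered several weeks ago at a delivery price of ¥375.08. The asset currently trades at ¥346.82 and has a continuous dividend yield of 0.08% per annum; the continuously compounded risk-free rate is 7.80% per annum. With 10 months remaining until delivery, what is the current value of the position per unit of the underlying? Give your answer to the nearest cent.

-¥4.89

Current fair forward for the remaining 10 months: F = S·e^((r − q)·T), (r − q) = 0.0780 − 0.0008 = 0.0772
F = 346.82 · e^(0.0772 × 10/12) = 346.82 × 1.066448 = 369.8655
Value of long forward = (F − K)·e^(−rT) = (369.8655 − 375.08) · e^(−0.0780·10/12)
= -5.2145 × 0.937067 = -4.89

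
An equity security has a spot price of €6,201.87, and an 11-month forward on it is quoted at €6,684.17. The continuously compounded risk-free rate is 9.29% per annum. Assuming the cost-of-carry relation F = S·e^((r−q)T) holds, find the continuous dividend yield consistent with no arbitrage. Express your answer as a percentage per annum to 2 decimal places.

1.12%

From F = S·e^((r−q)T): (r − q) = ln(F/S)/T
ln(6684.17/6201.87) = ln(1.077767) = 0.074891
(r − q) = 0.074891 / (11/12) = 0.081699
q = r − ln(F/S)/T = 0.0929 − 0.081699 = 0.011201
q = 1.12%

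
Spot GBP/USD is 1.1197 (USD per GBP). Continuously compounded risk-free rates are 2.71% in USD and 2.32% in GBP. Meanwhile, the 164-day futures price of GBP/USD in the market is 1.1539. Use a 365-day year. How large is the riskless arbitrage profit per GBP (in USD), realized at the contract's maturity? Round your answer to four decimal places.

0.0322 per GBP (in USD)

Fair futures: F* = S·e^(carry·T), with carry = (r_USD − r_GBP) = 0.0271 − 0.0232 = 0.0039
F* = 1.1197 · e^(0.0039 × 164/365) = 1.1197 · e^0.001752 = 1.1197 × 1.001754 = 1.1217
Market 1.1539 > fair 1.1217: forward overpriced → cash-and-carry (buy spot, short the forward).
At maturity, profit = |F_mkt − F*| = |1.1539 − 1.1217| = 0.0322 per GBP (in USD)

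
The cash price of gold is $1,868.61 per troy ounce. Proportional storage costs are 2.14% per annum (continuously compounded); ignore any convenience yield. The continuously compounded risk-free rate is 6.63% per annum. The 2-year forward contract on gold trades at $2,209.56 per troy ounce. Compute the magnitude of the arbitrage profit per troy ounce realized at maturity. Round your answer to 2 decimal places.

Fair forward: F* = S·e^(carry·T), with carry = (r + u) = 0.0663 + 0.0214 = 0.0877
F* = 1868.61 · e^(0.0877 × 2) = 1868.61 · e^0.17540000 = 1868.61 × 1.19172281 = $2226.8652
Market $2209.56 < fair $2226.8652: forward underpriced → reverse cash-and-carry (short spot, go long the forward).
At maturity, profit = |F_mkt − F*| = |2209.56 − 2226.8652| = $17.31 per troy ounce

$17.31 per troy ounce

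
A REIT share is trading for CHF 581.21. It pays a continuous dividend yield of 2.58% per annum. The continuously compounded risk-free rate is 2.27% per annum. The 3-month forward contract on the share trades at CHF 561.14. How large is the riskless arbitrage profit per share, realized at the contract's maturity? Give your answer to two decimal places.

Fair forward: F* = S·e^(carry·T), with carry = (r − q) = 0.0227 − 0.0258 = -0.0031
F* = 581.21 · e^(-0.0031 × 3/12) = 581.21 · e^-0.000775 = 581.21 × 0.999225 = CHF 580.7596
Market CHF 561.14 < fair CHF 580.7596: forward underpriced → reverse cash-and-carry (short spot, go long the forward).
At maturity, profit = |F_mkt − F*| = |561.14 − 580.7596| = CHF 19.62 per share

CHF 19.62 per share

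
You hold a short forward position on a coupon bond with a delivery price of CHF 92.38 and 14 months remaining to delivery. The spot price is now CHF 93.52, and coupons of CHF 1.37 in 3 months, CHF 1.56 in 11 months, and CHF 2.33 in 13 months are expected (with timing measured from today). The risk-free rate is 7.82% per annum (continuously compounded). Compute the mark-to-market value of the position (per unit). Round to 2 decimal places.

PV(remaining coupons) I = 1.37·e^(−0.0782·3/12) + 1.56·e^(−0.0782·11/12) + 2.33·e^(−0.0782·13/12) = 4.9363
Current forward F = (S − I)·e^(rT) = (93.52 − 4.9363)·e^(0.0782·14/12) = 88.5837 × 1.095525 = 97.0457
Value (long) = (F − K)·e^(−rT) = (97.0457 − 92.38) × 0.912805 = 4.2589
Short position value = −(long value) = -CHF 4.26

-CHF 4.26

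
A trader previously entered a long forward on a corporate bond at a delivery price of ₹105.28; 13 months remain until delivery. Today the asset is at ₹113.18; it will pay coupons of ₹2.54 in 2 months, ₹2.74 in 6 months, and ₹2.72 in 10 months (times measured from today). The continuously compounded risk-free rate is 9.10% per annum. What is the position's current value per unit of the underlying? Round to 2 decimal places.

PV(remaining coupons) I = 2.54·e^(−0.0910·2/12) + 2.74·e^(−0.0910·6/12) + 2.72·e^(−0.0910·10/12) = 7.6413
Current forward F = (S − I)·e^(rT) = (113.18 − 7.6413)·e^(0.0910·13/12) = 105.5387 × 1.103606 = 116.4731
Value (long) = (F − K)·e^(−rT) = (116.4731 − 105.28) × 0.906120 = 10.1423
Value = ₹10.14

₹10.14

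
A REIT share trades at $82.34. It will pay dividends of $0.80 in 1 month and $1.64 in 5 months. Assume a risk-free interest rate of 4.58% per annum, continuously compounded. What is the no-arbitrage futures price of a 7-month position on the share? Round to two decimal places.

PV(dividends) I = 0.80·e^(−0.0458·1/12) + 1.64·e^(−0.0458·5/12)
I = 0.7970 + 1.6090 = 2.4060
F = (S − I)·e^(rT) = (82.34 − 2.4060) · e^(0.0458·7/12)
= 79.9340 · e^0.026717 = 79.9340 × 1.027077 = $82.10

$82.10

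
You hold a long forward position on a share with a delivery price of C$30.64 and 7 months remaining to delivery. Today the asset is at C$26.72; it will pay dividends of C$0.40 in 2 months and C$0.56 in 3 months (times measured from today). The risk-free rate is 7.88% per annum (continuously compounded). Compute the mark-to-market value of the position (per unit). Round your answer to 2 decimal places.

-C$3.49

PV(remaining dividends) I = 0.40·e^(−0.0788·2/12) + 0.56·e^(−0.0788·3/12) = 0.9439
Current forward F = (S − I)·e^(rT) = (26.72 − 0.9439)·e^(0.0788·7/12) = 25.7761 × 1.047040 = 26.9886
Value (long) = (F − K)·e^(−rT) = (26.9886 − 30.64) × 0.955074 = -3.4874
Value = -C$3.49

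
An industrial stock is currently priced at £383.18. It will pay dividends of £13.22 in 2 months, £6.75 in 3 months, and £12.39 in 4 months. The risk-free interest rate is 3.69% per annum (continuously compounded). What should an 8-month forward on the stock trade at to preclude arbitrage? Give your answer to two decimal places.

£359.86

PV(dividends) I = 13.22·e^(−0.0369·2/12) + 6.75·e^(−0.0369·3/12) + 12.39·e^(−0.0369·4/12)
I = 13.1389 + 6.6880 + 12.2385 = 32.0654
F = (S − I)·e^(rT) = (383.18 − 32.0654) · e^(0.0369·8/12)
= 351.1146 · e^0.024600 = 351.1146 × 1.024905 = £359.86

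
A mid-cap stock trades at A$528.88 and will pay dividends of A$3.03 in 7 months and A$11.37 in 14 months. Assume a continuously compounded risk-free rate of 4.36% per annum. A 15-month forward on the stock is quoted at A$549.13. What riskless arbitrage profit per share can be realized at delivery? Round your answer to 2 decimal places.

A$5.16 per share

PV(dividends) I = 3.03·e^(−0.0436·7/12) + 11.37·e^(−0.0436·14/12) = 13.7600
Fair forward F* = (S − I)·e^(rT) = (528.88 − 13.7600)·e^0.054500 = 515.1200 × 1.056012 = 543.9729
Market A$549.13 > fair 543.9729: forward overpriced → cash-and-carry (borrow at r, buy the stock and collect the dividends, short the forward).
Profit at T = |F_mkt − F*| = |549.13 − 543.9729| = A$5.16 per share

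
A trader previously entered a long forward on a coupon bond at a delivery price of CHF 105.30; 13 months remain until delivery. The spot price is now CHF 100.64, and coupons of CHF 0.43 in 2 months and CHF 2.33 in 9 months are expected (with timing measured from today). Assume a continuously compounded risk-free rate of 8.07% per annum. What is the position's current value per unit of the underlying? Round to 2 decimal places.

CHF 1.54

PV(remaining coupons) I = 0.43·e^(−0.0807·2/12) + 2.33·e^(−0.0807·9/12) = 2.6174
Current forward F = (S − I)·e^(rT) = (100.64 − 2.6174)·e^(0.0807·13/12) = 98.0226 × 1.091360 = 106.9779
Value (long) = (F − K)·e^(−rT) = (106.9779 − 105.30) × 0.916288 = 1.5374
Value = CHF 1.54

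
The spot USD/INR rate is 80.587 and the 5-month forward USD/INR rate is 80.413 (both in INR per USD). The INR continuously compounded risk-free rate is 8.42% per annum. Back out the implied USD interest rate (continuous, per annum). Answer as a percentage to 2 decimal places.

F = S·e^((r_INR − r_USD)T) ⇒ r_USD = r_INR − ln(F/S)/T
ln(80.413/80.587) = -0.002161; /(5/12) = -0.005186
r_USD = 0.0842 + 0.005186 = 0.089386
r_USD = 8.94%

8.94%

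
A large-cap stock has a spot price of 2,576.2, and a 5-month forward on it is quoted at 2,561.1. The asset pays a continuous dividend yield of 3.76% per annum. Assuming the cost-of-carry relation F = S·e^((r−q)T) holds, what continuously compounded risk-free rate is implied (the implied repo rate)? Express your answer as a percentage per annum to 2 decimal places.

2.35%

From F = S·e^((r−q)T): (r − q) = ln(F/S)/T
ln(2561.1/2576.2) = ln(0.994139) = -0.005878
(r − q) = -0.005878 / (5/12) = -0.014107
r = ln(F/S)/T + q = -0.014107 + 0.0376 = 0.023493
r = 2.35%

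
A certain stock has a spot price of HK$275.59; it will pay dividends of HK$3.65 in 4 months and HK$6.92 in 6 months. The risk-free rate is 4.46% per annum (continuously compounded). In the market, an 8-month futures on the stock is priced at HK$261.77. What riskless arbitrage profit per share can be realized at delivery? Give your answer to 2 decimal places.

PV(dividends) I = 3.65·e^(−0.0446·4/12) + 6.92·e^(−0.0446·6/12) = 10.3635
Fair futures F* = (S − I)·e^(rT) = (275.59 − 10.3635)·e^0.029733 = 265.2265 × 1.030179 = 273.2308
Market HK$261.77 < fair 273.2308: forward underpriced → reverse cash-and-carry (short the stock, invest proceeds at r, pay the dividends, go long the forward).
Profit at T = |F_mkt − F*| = |261.77 − 273.2308| = HK$11.46 per share

HK$11.46 per share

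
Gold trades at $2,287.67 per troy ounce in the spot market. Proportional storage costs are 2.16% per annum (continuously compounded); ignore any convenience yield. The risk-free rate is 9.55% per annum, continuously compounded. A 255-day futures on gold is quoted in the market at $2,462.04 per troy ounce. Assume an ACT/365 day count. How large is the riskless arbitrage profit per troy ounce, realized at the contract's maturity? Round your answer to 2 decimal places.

Fair futures: F* = S·e^(carry·T), with carry = (r + u) = 0.0955 + 0.0216 = 0.1171
F* = 2287.67 · e^(0.1171 × 255/365) = 2287.67 · e^0.08180959 = 2287.67 × 1.08524915 = $2482.6919
Market $2462.04 < fair $2482.6919: forward underpriced → reverse cash-and-carry (short spot, go long the forward).
At maturity, profit = |F_mkt − F*| = |2462.04 − 2482.6919| = $20.65 per troy ounce

$20.65 per troy ounce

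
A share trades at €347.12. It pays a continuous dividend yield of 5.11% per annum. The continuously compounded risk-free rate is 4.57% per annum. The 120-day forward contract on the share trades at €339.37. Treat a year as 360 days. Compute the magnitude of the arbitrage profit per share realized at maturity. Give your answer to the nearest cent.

Fair forward: F* = S·e^(carry·T), with carry = (r − q) = 0.0457 − 0.0511 = -0.0054
F* = 347.12 · e^(-0.0054 × 120/360) = 347.12 · e^-0.001800 = 347.12 × 0.998202 = €346.4959
Market €339.37 < fair €346.4959: forward underpriced → reverse cash-and-carry (short spot, go long the forward).
At maturity, profit = |F_mkt − F*| = |339.37 − 346.4959| = €7.13 per share

€7.13 per share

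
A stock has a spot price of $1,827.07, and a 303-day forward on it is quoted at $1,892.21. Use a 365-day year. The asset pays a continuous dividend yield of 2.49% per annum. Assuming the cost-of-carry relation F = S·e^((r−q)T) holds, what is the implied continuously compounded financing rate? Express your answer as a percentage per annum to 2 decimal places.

From F = S·e^((r−q)T): (r − q) = ln(F/S)/T
ln(1892.21/1827.07) = ln(1.035653) = 0.035032
(r − q) = 0.035032 / (303/365) = 0.042200
r = ln(F/S)/T + q = 0.042200 + 0.0249 = 0.067100
r = 6.71%

6.71%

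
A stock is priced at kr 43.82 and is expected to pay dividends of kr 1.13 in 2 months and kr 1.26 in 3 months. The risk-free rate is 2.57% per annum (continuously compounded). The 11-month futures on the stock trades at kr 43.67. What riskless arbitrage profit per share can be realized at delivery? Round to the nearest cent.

kr 1.24 per share

PV(dividends) I = 1.13·e^(−0.0257·2/12) + 1.26·e^(−0.0257·3/12) = 2.3771
Fair futures F* = (S − I)·e^(rT) = (43.82 − 2.3771)·e^0.023558 = 41.4429 × 1.023838 = 42.4308
Market kr 43.67 > fair 42.4308: forward overpriced → cash-and-carry (borrow at r, buy the stock and collect the dividends, short the forward).
Profit at T = |F_mkt − F*| = |43.67 − 42.4308| = kr 1.24 per share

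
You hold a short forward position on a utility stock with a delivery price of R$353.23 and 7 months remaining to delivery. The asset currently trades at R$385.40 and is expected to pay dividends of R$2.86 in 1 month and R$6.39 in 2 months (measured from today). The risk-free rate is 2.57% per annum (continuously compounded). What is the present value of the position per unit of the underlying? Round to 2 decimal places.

-R$28.21

PV(remaining dividends) I = 2.86·e^(−0.0257·1/12) + 6.39·e^(−0.0257·2/12) = 9.2166
Current forward F = (S − I)·e^(rT) = (385.40 − 9.2166)·e^(0.0257·7/12) = 376.1834 × 1.015105 = 381.8657
Value (long) = (F − K)·e^(−rT) = (381.8657 − 353.23) × 0.985120 = 28.2096
Short position value = −(long value) = -R$28.21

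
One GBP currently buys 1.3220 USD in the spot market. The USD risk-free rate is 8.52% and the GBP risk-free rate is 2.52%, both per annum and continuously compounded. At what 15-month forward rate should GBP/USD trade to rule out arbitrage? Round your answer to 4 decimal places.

F = S·e^((r_USD − r_GBP)T) = 1.3220 · e^((0.0852 − 0.0252) × 15/12)
= 1.3220 · e^0.075000 = 1.3220 × 1.077884
F = 1.4250 USD per GBP

1.4250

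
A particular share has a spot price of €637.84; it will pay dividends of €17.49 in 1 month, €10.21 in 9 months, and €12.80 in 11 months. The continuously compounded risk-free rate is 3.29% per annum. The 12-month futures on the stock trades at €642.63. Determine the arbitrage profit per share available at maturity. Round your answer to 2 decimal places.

€24.61 per share

PV(dividends) I = 17.49·e^(−0.0329·1/12) + 10.21·e^(−0.0329·9/12) + 12.80·e^(−0.0329·11/12) = 39.8230
Fair futures F* = (S − I)·e^(rT) = (637.84 − 39.8230)·e^0.032900 = 598.0170 × 1.033447 = 618.0189
Market €642.63 > fair 618.0189: forward overpriced → cash-and-carry (borrow at r, buy the stock and collect the dividends, short the forward).
Profit at T = |F_mkt − F*| = |642.63 − 618.0189| = €24.61 per share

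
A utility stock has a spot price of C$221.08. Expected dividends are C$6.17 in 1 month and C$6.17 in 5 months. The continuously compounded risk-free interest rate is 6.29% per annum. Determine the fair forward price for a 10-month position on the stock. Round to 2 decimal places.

C$220.18

PV(dividends) I = 6.17·e^(−0.0629·1/12) + 6.17·e^(−0.0629·5/12)
I = 6.1377 + 6.0104 = 12.1481
F = (S − I)·e^(rT) = (221.08 − 12.1481) · e^(0.0629·10/12)
= 208.9319 · e^0.052417 = 208.9319 × 1.053815 = C$220.18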